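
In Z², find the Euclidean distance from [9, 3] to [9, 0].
3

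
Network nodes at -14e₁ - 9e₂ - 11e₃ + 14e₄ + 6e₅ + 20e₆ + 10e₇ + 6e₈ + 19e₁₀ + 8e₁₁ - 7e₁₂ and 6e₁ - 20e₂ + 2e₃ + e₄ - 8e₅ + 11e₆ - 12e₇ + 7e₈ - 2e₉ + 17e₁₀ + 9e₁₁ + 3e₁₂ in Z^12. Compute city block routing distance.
118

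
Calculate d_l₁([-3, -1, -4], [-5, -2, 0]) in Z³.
7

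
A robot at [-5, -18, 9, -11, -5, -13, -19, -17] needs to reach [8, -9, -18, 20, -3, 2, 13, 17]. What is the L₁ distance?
163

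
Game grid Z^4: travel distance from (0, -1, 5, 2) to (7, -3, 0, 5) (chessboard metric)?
7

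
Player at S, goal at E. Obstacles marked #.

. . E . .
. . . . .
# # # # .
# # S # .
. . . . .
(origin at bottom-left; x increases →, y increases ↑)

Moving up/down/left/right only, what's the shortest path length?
9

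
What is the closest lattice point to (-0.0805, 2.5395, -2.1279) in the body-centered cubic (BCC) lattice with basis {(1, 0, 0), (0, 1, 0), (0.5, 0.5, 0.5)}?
(0, 3, -2)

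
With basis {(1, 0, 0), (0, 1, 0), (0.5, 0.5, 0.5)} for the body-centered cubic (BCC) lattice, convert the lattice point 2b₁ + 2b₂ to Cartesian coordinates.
(2, 2, 0)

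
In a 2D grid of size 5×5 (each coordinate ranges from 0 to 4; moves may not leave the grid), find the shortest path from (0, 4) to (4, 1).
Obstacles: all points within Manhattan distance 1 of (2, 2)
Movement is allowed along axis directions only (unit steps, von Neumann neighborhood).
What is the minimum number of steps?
7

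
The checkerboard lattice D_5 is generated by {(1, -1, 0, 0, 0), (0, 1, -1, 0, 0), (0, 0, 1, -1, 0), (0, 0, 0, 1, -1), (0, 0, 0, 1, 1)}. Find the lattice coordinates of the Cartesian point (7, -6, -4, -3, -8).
7b₁ + b₂ - 3b₃ + b₄ - 7b₅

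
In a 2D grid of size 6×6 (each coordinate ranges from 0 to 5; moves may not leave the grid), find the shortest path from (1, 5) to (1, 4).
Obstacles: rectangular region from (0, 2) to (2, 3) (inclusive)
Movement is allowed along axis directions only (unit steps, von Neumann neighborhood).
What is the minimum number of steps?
1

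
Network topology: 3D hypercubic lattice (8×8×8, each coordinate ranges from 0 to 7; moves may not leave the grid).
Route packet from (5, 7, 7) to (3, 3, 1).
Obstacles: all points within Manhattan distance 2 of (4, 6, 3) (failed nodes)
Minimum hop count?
12
(one shortest path: (5, 7, 7) → (4, 7, 7) → (3, 7, 7) → (3, 6, 7) → (3, 5, 7) → (3, 4, 7) → (3, 3, 7) → (3, 3, 6) → (3, 3, 5) → (3, 3, 4) → (3, 3, 3) → (3, 3, 2) → (3, 3, 1))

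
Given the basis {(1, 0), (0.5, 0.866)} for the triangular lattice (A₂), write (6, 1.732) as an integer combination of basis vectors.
5b₁ + 2b₂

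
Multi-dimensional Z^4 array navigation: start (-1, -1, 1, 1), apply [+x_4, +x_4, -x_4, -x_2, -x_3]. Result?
(-1, -2, 0, 2)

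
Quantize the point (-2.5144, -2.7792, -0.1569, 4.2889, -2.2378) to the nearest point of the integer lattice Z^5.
(-3, -3, 0, 4, -2)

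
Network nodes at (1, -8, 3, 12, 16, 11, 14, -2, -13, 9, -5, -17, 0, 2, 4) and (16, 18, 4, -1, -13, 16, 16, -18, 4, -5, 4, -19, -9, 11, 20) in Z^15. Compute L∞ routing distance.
29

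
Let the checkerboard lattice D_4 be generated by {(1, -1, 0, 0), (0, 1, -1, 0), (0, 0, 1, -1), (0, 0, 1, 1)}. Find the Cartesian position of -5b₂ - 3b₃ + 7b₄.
(0, -5, 9, 10)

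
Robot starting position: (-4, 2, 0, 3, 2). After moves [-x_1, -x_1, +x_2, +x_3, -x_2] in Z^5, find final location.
(-6, 2, 1, 3, 2)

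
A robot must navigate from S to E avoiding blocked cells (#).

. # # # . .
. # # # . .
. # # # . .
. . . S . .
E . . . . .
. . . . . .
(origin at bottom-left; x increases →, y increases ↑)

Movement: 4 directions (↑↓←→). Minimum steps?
4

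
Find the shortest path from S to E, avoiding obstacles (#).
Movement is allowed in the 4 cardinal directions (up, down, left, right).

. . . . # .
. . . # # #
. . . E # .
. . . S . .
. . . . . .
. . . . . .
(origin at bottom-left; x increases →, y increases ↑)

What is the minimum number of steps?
1
(one shortest path: (3, 2) → (3, 3))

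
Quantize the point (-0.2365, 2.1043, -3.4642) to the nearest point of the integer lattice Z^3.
(0, 2, -3)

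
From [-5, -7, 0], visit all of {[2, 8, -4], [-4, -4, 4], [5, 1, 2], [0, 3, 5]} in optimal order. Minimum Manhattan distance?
46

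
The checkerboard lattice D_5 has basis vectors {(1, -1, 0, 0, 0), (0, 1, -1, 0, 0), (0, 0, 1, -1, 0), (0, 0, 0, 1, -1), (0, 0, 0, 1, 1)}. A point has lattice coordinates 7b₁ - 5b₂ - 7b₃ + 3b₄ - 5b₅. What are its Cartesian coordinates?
(7, -12, -2, 5, -8)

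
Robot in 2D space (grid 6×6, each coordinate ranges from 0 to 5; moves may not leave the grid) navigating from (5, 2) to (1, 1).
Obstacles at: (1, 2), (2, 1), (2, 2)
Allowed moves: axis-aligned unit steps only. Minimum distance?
7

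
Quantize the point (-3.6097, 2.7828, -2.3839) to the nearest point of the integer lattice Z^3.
(-4, 3, -2)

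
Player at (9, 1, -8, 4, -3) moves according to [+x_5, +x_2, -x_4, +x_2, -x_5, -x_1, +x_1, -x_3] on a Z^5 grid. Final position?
(9, 3, -9, 3, -3)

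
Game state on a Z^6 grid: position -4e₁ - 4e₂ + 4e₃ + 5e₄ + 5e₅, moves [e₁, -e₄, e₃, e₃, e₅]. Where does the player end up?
(-3, -4, 6, 4, 6, 0)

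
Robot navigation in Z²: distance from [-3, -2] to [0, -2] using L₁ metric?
3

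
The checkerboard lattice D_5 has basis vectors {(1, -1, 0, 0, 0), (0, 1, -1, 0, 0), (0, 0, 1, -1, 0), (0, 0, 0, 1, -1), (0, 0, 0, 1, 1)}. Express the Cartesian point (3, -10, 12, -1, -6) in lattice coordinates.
3b₁ - 7b₂ + 5b₃ + 5b₄ - b₅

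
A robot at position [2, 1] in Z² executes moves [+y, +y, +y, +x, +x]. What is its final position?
(4, 4)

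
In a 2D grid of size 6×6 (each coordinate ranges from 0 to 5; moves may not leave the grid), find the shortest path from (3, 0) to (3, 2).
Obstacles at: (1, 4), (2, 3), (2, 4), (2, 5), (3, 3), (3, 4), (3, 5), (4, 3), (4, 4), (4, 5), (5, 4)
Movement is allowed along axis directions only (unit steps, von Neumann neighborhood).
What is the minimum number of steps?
2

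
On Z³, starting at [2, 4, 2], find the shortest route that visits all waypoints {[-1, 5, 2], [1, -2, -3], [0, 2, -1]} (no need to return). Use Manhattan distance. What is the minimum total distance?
18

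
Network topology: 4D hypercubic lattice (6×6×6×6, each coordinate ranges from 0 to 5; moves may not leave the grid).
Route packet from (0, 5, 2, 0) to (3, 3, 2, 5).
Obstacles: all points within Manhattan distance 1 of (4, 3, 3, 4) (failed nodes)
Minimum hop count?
10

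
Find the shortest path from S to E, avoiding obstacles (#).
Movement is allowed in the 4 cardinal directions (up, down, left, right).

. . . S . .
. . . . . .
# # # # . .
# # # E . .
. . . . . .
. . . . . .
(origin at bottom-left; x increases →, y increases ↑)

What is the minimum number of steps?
5
(one shortest path: (3, 5) → (4, 5) → (4, 4) → (4, 3) → (4, 2) → (3, 2))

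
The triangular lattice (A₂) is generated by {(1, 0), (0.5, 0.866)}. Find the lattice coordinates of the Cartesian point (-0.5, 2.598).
-2b₁ + 3b₂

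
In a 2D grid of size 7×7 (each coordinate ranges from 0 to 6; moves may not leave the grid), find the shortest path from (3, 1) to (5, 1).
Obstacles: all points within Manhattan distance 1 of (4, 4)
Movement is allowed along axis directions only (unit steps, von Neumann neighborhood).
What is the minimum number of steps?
2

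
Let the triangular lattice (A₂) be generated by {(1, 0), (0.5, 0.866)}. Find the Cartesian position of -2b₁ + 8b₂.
(2, 6.928)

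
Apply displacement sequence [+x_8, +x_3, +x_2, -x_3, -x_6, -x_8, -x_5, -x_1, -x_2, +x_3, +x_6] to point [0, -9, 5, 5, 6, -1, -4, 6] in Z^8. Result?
(-1, -9, 6, 5, 5, -1, -4, 6)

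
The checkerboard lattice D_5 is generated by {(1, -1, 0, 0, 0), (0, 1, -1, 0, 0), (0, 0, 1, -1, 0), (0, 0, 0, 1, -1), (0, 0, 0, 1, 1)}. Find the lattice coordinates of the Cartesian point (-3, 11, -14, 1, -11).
-3b₁ + 8b₂ - 6b₃ + 3b₄ - 8b₅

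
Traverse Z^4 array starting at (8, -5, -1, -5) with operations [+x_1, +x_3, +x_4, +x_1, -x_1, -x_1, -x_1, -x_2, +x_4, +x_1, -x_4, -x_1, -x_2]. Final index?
(7, -7, 0, -4)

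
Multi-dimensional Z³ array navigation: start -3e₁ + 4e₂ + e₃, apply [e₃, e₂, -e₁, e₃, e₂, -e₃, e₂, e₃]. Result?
(-4, 7, 3)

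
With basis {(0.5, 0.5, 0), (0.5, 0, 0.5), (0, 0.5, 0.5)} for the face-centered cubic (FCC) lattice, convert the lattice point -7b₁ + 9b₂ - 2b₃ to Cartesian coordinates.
(1, -4.5, 3.5)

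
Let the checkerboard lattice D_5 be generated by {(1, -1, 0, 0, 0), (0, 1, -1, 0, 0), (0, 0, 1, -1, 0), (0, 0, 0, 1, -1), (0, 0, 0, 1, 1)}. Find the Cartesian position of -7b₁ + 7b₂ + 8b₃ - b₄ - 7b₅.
(-7, 14, 1, -16, -6)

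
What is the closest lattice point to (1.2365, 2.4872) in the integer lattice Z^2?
(1, 2)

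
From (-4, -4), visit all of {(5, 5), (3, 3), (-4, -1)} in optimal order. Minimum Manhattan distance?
18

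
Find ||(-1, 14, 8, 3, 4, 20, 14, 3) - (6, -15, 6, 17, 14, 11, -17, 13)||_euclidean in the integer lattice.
48.2908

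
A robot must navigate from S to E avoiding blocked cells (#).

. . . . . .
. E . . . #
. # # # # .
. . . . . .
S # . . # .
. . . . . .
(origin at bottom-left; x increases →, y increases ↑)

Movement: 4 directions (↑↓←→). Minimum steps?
4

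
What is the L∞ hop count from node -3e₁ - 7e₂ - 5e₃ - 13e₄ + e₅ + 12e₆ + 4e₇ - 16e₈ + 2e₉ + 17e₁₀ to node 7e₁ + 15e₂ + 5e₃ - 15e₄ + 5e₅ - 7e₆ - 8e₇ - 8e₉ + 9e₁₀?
22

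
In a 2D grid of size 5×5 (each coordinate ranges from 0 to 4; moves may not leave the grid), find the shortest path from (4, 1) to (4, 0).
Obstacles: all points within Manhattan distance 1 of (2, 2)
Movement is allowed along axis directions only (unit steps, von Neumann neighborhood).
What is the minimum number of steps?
1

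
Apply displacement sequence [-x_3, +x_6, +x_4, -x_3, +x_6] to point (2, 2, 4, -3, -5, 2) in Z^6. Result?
(2, 2, 2, -2, -5, 4)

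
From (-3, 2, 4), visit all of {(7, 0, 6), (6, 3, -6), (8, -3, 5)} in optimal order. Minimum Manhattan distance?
38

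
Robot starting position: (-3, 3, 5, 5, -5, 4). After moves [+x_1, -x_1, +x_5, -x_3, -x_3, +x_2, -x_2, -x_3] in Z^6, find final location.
(-3, 3, 2, 5, -4, 4)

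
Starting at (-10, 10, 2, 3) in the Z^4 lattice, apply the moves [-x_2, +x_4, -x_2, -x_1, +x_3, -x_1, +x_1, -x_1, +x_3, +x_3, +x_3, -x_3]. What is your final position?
(-12, 8, 5, 4)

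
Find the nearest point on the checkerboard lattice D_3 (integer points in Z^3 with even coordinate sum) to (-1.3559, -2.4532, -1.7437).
(-1, -3, -2)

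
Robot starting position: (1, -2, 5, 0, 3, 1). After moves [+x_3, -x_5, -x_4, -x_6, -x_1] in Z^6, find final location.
(0, -2, 6, -1, 2, 0)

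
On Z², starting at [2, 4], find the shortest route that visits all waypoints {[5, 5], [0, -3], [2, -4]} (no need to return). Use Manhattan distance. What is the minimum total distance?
19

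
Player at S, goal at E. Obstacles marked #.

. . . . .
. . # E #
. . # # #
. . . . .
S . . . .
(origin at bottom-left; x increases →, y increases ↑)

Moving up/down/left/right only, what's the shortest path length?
8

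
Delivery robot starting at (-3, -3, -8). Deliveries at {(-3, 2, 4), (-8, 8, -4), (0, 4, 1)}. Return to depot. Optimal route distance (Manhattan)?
62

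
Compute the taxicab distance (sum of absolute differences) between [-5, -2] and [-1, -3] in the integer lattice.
5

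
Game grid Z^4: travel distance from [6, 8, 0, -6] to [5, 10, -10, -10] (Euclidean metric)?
11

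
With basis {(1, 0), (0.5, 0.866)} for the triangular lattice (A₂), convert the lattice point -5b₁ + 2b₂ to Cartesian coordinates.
(-4, 1.732)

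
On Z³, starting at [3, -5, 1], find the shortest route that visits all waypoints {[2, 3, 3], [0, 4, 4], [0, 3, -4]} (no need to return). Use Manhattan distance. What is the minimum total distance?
24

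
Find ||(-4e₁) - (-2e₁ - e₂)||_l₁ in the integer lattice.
3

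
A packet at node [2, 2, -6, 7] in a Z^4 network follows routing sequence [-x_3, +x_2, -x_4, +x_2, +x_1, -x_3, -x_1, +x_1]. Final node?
(3, 4, -8, 6)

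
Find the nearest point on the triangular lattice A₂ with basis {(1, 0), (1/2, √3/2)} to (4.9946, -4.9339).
(5, -5.196)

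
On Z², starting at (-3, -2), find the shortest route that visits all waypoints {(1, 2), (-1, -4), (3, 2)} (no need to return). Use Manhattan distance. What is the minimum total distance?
14
(one optimal route: (-3, -2) → (-1, -4) → (1, 2) → (3, 2))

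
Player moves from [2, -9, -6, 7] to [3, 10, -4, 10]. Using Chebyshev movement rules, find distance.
19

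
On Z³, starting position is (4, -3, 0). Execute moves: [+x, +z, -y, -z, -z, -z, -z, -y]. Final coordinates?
(5, -5, -3)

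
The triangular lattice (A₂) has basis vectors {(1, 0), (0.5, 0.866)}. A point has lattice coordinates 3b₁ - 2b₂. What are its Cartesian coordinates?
(2, -1.732)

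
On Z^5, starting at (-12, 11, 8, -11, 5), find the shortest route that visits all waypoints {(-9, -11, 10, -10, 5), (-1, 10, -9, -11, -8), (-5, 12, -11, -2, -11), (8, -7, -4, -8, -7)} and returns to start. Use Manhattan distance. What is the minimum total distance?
184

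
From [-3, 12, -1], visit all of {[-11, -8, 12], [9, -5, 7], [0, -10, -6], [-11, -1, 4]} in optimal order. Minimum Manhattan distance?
96
(one optimal route: (-3, 12, -1) → (-11, -1, 4) → (-11, -8, 12) → (9, -5, 7) → (0, -10, -6))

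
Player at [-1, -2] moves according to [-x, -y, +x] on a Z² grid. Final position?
(-1, -3)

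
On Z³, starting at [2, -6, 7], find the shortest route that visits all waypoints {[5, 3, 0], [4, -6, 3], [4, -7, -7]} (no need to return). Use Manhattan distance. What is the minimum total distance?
35
(one optimal route: (2, -6, 7) → (4, -6, 3) → (4, -7, -7) → (5, 3, 0))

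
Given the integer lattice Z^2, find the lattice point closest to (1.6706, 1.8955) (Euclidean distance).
(2, 2)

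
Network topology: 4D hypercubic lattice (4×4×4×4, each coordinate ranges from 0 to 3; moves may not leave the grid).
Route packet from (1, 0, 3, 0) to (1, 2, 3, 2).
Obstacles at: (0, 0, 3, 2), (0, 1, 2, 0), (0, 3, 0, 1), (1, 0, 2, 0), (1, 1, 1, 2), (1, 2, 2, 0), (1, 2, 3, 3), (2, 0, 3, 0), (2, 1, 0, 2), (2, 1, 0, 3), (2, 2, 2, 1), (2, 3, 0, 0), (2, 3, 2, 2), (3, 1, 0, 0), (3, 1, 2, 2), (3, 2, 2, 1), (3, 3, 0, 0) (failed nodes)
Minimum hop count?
4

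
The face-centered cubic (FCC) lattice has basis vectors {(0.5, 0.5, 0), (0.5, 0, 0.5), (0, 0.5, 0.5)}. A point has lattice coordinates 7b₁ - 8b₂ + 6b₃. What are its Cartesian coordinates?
(-0.5, 6.5, -1)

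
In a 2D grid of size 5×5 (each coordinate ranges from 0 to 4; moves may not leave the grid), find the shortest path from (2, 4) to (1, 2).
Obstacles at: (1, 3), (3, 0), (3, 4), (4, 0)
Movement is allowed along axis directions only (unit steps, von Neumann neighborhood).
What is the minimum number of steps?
3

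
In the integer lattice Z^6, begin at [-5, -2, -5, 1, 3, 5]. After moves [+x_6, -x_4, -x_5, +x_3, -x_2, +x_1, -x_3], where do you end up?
(-4, -3, -5, 0, 2, 6)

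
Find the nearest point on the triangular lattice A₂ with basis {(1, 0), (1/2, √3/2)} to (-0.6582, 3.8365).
(-1, 3.464)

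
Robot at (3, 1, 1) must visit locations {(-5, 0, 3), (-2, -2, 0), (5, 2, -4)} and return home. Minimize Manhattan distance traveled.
42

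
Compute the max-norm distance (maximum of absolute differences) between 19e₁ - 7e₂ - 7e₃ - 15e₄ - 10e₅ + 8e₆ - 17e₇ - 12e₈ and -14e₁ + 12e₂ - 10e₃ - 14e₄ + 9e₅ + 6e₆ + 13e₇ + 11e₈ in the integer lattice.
33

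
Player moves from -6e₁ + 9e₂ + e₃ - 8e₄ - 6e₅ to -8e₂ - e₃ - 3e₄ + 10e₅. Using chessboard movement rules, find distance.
17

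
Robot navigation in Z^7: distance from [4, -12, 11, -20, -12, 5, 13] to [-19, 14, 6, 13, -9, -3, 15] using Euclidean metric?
48.949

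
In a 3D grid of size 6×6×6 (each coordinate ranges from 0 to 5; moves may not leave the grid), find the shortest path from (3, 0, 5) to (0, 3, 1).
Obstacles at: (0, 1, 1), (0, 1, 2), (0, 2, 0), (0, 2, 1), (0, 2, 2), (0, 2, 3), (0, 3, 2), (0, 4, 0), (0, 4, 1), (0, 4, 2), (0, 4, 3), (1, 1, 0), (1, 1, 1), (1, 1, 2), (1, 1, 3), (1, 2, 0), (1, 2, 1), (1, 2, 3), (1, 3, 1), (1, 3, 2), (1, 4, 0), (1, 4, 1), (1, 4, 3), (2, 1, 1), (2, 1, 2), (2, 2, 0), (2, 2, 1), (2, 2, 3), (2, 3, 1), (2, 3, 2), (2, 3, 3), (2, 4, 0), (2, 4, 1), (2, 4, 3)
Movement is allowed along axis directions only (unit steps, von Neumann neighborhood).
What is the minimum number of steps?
12
(one shortest path: (3, 0, 5) → (3, 1, 5) → (3, 2, 5) → (3, 3, 5) → (3, 3, 4) → (3, 3, 3) → (3, 3, 2) → (3, 3, 1) → (3, 3, 0) → (2, 3, 0) → (1, 3, 0) → (0, 3, 0) → (0, 3, 1))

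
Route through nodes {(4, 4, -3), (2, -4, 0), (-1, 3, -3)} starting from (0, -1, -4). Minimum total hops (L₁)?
25
(one optimal route: (0, -1, -4) → (-1, 3, -3) → (4, 4, -3) → (2, -4, 0))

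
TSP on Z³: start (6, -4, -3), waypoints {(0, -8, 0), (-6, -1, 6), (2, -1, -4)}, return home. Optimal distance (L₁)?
58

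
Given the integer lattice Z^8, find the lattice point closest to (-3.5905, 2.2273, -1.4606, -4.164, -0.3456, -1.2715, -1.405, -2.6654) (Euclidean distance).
(-4, 2, -1, -4, 0, -1, -1, -3)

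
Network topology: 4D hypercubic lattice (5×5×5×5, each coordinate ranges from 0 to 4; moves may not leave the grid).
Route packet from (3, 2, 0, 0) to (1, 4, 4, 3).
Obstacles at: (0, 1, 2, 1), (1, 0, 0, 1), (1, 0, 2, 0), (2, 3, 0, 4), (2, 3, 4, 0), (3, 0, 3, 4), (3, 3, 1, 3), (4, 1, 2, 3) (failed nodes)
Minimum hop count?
11
(one shortest path: (3, 2, 0, 0) → (2, 2, 0, 0) → (1, 2, 0, 0) → (1, 3, 0, 0) → (1, 4, 0, 0) → (1, 4, 1, 0) → (1, 4, 2, 0) → (1, 4, 3, 0) → (1, 4, 4, 0) → (1, 4, 4, 1) → (1, 4, 4, 2) → (1, 4, 4, 3))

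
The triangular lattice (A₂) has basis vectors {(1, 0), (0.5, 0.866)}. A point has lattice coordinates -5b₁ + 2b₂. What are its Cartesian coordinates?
(-4, 1.732)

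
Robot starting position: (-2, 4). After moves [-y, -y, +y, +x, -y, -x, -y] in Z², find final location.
(-2, 1)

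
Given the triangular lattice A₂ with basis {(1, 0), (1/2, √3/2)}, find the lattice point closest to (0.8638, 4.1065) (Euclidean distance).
(0.5, 4.33)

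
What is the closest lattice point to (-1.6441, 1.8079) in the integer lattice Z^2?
(-2, 2)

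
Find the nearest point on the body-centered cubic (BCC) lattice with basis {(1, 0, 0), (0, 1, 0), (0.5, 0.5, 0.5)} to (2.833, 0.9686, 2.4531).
(3, 1, 2)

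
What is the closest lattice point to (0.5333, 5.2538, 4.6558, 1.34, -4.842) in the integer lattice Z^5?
(1, 5, 5, 1, -5)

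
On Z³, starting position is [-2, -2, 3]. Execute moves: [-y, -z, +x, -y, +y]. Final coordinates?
(-1, -3, 2)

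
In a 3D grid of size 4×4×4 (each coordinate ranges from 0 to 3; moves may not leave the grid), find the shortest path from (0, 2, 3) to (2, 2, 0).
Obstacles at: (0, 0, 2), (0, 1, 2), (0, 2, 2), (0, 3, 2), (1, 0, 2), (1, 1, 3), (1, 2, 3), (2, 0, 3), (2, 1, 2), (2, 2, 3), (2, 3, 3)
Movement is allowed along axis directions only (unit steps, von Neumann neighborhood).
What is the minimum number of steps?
7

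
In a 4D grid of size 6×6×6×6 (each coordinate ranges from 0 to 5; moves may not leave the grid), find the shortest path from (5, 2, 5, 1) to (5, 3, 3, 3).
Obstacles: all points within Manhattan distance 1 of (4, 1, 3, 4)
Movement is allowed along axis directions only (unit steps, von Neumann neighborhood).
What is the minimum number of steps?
5
(one shortest path: (5, 2, 5, 1) → (5, 3, 5, 1) → (5, 3, 4, 1) → (5, 3, 3, 1) → (5, 3, 3, 2) → (5, 3, 3, 3))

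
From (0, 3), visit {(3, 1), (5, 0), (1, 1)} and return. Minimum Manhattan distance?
16
(one optimal route: (0, 3) → (3, 1) → (5, 0) → (1, 1) → (0, 3))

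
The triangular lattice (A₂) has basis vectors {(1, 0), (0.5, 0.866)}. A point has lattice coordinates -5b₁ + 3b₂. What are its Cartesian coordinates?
(-3.5, 2.598)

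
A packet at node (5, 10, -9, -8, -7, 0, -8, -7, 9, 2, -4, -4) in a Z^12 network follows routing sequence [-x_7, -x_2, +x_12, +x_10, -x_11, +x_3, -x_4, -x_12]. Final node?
(5, 9, -8, -9, -7, 0, -9, -7, 9, 3, -5, -4)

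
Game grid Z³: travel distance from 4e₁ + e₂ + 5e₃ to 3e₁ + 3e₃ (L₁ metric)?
4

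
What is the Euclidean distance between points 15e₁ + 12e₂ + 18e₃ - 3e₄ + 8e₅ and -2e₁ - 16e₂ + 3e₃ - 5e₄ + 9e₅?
36.0971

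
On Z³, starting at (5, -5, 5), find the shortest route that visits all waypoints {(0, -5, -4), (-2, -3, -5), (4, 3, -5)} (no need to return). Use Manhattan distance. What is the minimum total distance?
31
(one optimal route: (5, -5, 5) → (0, -5, -4) → (-2, -3, -5) → (4, 3, -5))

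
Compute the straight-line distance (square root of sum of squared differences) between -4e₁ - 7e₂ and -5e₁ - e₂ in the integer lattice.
6.08276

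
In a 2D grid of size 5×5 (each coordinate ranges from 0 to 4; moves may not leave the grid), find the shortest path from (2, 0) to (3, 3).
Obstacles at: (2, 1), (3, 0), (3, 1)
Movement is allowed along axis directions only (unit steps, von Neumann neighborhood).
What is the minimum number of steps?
6
(one shortest path: (2, 0) → (1, 0) → (1, 1) → (1, 2) → (2, 2) → (3, 2) → (3, 3))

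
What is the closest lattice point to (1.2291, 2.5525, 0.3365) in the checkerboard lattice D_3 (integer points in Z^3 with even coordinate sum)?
(1, 3, 0)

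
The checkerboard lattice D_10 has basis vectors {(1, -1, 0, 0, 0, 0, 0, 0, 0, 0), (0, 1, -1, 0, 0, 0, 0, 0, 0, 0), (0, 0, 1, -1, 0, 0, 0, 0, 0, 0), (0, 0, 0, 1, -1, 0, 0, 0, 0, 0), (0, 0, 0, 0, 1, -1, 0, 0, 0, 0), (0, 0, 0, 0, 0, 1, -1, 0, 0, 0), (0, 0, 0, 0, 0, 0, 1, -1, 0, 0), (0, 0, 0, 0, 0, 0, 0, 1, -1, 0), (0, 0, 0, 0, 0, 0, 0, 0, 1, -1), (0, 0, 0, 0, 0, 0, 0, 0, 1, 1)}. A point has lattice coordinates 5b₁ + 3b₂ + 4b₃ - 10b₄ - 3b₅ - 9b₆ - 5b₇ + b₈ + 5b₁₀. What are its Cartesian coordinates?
(5, -2, 1, -14, 7, -6, 4, 6, 4, 5)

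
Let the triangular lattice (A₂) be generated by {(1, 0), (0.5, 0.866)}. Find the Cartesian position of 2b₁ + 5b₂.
(4.5, 4.33)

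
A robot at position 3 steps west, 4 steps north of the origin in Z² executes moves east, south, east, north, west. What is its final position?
(-2, 4)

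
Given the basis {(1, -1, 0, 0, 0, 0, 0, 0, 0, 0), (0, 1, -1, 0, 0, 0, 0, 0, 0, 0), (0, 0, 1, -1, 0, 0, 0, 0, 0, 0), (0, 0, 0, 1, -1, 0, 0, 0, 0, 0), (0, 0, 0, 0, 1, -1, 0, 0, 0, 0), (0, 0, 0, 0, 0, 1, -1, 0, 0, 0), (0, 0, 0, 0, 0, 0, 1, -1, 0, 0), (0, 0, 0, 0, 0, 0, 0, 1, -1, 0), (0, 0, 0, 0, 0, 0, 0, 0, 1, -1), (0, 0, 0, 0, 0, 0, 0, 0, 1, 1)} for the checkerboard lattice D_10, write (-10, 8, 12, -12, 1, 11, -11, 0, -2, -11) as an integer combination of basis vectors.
-10b₁ - 2b₂ + 10b₃ - 2b₄ - b₅ + 10b₆ - b₇ - b₈ + 4b₉ - 7b₁₀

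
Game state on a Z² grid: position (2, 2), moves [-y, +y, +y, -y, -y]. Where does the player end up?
(2, 1)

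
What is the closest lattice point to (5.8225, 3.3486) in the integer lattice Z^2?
(6, 3)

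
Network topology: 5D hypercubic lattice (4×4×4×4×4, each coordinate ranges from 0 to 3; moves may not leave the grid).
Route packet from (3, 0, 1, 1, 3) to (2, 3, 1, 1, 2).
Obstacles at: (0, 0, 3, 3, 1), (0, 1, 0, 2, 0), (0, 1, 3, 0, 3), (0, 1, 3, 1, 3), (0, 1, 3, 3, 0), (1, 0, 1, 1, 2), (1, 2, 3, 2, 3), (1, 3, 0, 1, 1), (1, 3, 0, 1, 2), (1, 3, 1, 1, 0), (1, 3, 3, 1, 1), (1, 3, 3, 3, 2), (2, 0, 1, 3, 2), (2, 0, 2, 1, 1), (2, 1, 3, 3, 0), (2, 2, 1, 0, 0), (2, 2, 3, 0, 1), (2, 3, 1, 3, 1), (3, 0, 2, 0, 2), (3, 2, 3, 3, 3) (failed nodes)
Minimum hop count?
5
(one shortest path: (3, 0, 1, 1, 3) → (2, 0, 1, 1, 3) → (2, 1, 1, 1, 3) → (2, 2, 1, 1, 3) → (2, 3, 1, 1, 3) → (2, 3, 1, 1, 2))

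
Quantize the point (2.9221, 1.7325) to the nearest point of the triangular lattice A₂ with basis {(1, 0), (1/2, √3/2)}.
(3, 1.732)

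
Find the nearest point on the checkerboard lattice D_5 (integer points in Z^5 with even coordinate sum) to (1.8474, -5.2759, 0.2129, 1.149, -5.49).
(2, -5, 0, 1, -6)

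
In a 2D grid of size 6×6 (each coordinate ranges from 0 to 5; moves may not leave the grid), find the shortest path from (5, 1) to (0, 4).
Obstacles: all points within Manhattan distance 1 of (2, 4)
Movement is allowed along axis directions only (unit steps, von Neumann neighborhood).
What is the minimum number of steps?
8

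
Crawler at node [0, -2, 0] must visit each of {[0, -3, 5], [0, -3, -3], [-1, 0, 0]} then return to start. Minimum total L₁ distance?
24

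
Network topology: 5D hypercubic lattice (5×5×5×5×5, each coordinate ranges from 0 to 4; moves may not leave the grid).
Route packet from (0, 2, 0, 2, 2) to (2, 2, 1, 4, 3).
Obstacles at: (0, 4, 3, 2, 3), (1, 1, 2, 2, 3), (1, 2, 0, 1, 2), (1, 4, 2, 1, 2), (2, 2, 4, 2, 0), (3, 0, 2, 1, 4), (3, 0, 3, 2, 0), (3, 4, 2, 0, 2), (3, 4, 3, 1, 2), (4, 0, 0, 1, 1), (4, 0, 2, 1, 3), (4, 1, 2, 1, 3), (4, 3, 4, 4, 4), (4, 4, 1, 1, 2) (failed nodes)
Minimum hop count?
6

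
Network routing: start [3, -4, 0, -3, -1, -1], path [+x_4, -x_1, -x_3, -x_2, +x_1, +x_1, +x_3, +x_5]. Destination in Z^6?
(4, -5, 0, -2, 0, -1)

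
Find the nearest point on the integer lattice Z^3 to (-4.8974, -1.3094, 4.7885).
(-5, -1, 5)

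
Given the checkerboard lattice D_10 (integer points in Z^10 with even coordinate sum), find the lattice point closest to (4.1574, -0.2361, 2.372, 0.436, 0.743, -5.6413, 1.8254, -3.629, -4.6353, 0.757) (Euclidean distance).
(4, 0, 2, 1, 1, -6, 2, -4, -5, 1)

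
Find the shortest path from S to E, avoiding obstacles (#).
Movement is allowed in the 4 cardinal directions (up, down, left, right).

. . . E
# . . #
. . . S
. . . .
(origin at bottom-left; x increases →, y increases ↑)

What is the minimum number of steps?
4
(one shortest path: (3, 1) → (2, 1) → (2, 2) → (2, 3) → (3, 3))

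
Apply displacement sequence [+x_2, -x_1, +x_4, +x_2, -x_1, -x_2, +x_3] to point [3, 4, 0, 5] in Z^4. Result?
(1, 5, 1, 6)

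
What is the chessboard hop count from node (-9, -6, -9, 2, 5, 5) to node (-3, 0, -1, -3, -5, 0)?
10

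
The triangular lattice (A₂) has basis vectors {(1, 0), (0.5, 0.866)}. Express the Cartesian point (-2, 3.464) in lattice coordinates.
-4b₁ + 4b₂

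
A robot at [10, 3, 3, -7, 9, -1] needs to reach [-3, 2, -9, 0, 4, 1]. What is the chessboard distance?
13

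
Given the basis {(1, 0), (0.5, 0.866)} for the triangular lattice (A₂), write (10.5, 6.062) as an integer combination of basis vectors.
7b₁ + 7b₂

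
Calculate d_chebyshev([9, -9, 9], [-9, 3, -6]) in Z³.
18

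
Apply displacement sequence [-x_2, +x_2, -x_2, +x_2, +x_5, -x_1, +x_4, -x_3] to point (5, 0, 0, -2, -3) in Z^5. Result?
(4, 0, -1, -1, -2)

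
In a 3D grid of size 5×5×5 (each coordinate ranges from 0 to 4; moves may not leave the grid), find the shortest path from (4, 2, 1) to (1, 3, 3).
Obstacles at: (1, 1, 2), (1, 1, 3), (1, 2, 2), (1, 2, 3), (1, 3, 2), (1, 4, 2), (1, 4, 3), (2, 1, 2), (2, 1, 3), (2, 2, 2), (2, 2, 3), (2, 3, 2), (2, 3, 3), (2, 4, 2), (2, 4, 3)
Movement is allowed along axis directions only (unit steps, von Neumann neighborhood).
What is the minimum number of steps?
8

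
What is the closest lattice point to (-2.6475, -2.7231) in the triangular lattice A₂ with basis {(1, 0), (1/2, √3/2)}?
(-2.5, -2.598)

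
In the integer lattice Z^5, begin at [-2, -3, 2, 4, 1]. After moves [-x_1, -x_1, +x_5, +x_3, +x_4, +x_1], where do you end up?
(-3, -3, 3, 5, 2)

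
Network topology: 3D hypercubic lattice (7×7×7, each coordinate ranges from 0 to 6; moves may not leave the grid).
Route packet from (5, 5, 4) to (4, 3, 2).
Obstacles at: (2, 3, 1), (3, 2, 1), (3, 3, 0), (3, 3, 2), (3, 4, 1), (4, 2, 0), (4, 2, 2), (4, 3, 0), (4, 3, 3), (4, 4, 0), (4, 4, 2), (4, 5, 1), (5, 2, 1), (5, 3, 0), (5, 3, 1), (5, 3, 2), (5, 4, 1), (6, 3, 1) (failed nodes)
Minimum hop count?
11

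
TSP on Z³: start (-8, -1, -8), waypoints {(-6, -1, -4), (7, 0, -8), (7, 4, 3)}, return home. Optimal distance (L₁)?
62
(one optimal route: (-8, -1, -8) → (-6, -1, -4) → (7, 4, 3) → (7, 0, -8) → (-8, -1, -8))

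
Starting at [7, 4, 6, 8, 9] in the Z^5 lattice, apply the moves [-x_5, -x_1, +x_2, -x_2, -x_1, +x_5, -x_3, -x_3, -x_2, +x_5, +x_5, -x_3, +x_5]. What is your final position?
(5, 3, 3, 8, 12)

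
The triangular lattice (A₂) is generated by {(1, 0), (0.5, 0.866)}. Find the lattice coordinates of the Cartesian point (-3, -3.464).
-b₁ - 4b₂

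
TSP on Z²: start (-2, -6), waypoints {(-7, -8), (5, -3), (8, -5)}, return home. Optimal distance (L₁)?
40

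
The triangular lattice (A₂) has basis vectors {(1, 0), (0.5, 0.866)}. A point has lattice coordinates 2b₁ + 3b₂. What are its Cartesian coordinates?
(3.5, 2.598)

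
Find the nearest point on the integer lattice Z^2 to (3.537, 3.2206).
(4, 3)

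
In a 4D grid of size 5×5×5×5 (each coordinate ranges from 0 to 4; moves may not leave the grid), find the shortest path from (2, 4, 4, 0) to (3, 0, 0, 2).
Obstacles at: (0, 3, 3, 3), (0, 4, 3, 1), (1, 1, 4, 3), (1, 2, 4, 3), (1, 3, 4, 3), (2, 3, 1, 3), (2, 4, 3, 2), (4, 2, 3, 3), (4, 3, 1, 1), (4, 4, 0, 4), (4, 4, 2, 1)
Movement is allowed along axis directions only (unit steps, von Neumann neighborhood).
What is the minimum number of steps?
11
(one shortest path: (2, 4, 4, 0) → (3, 4, 4, 0) → (3, 3, 4, 0) → (3, 2, 4, 0) → (3, 1, 4, 0) → (3, 0, 4, 0) → (3, 0, 3, 0) → (3, 0, 2, 0) → (3, 0, 1, 0) → (3, 0, 0, 0) → (3, 0, 0, 1) → (3, 0, 0, 2))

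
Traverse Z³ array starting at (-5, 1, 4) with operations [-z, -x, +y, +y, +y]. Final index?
(-6, 4, 3)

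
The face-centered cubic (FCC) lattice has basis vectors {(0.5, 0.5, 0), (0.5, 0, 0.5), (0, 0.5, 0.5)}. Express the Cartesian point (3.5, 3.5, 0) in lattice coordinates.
7b₁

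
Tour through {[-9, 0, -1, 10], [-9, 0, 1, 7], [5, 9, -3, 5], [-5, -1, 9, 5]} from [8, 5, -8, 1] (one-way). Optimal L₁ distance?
66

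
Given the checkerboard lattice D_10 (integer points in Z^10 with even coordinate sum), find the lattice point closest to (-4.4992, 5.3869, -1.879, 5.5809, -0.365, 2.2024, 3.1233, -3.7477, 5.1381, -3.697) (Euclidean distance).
(-5, 5, -2, 6, 0, 2, 3, -4, 5, -4)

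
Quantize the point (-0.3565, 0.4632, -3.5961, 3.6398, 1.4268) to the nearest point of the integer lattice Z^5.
(0, 0, -4, 4, 1)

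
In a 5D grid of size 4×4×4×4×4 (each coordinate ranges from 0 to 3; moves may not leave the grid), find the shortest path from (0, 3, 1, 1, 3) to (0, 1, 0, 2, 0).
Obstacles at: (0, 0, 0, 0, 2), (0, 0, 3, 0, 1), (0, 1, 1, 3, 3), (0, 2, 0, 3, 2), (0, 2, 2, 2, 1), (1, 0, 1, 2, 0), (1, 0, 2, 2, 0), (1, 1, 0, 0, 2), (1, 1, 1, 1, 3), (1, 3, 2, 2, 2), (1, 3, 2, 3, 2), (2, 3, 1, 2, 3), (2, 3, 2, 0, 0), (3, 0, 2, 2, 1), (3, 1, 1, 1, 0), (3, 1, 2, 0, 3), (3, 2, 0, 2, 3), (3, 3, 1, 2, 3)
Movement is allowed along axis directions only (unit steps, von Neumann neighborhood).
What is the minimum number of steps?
7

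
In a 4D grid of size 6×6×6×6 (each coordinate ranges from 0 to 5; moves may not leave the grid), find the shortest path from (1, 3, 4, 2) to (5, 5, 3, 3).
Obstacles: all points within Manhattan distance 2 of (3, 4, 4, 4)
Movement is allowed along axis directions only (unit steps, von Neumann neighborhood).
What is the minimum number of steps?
8
(one shortest path: (1, 3, 4, 2) → (2, 3, 4, 2) → (3, 3, 4, 2) → (4, 3, 4, 2) → (5, 3, 4, 2) → (5, 4, 4, 2) → (5, 5, 4, 2) → (5, 5, 3, 2) → (5, 5, 3, 3))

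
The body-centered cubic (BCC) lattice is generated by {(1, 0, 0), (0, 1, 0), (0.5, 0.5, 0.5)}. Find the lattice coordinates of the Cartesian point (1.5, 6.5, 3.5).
-2b₁ + 3b₂ + 7b₃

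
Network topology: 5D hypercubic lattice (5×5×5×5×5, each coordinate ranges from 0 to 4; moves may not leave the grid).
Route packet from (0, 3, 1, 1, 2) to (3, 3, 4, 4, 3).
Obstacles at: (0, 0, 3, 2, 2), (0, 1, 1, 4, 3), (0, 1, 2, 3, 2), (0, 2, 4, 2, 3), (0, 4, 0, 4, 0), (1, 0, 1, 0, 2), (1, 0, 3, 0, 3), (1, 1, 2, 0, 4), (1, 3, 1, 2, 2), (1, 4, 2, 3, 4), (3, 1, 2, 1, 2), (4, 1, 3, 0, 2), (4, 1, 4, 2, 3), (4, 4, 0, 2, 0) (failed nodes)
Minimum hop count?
10
(one shortest path: (0, 3, 1, 1, 2) → (1, 3, 1, 1, 2) → (2, 3, 1, 1, 2) → (3, 3, 1, 1, 2) → (3, 3, 2, 1, 2) → (3, 3, 3, 1, 2) → (3, 3, 4, 1, 2) → (3, 3, 4, 2, 2) → (3, 3, 4, 3, 2) → (3, 3, 4, 4, 2) → (3, 3, 4, 4, 3))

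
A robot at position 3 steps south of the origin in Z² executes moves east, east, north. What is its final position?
(2, -2)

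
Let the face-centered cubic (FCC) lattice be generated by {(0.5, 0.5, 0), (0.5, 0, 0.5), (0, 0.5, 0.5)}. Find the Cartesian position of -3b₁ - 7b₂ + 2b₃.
(-5, -0.5, -2.5)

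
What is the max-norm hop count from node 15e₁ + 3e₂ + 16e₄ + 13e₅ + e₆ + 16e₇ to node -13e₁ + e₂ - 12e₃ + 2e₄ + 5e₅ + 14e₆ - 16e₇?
32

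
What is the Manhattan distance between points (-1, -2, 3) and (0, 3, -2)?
11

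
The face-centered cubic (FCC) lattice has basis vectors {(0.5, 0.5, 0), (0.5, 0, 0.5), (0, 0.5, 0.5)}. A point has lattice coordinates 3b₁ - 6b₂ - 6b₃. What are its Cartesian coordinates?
(-1.5, -1.5, -6)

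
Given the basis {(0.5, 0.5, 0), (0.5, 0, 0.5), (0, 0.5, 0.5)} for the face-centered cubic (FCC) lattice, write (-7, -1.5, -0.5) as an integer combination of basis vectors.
-8b₁ - 6b₂ + 5b₃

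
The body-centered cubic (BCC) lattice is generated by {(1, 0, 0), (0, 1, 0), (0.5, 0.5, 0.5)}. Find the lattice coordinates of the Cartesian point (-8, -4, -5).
-3b₁ + b₂ - 10b₃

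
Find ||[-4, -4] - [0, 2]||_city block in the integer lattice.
10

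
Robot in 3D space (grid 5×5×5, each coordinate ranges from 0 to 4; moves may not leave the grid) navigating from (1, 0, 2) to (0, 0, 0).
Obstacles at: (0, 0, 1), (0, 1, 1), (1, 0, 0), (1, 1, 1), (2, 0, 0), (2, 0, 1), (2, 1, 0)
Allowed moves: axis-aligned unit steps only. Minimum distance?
7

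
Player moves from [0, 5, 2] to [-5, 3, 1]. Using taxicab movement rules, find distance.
8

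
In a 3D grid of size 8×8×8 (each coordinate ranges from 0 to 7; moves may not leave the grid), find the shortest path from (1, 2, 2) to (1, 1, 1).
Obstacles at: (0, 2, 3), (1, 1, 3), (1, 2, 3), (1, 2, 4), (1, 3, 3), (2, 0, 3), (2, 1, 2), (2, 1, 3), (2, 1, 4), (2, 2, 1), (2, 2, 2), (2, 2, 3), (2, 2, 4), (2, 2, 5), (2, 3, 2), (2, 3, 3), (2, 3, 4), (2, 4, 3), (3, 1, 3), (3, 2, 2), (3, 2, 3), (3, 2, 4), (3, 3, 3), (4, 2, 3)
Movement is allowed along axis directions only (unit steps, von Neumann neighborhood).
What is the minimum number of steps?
2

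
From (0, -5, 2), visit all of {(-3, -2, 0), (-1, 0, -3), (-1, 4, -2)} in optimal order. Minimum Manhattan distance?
20
(one optimal route: (0, -5, 2) → (-3, -2, 0) → (-1, 0, -3) → (-1, 4, -2))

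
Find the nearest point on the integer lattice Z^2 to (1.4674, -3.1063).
(1, -3)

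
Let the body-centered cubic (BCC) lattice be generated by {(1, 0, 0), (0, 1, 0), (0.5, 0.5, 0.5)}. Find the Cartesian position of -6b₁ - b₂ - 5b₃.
(-8.5, -3.5, -2.5)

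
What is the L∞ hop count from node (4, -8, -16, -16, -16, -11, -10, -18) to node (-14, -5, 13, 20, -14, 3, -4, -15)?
36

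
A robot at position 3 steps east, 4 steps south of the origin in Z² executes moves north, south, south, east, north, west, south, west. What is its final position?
(2, -5)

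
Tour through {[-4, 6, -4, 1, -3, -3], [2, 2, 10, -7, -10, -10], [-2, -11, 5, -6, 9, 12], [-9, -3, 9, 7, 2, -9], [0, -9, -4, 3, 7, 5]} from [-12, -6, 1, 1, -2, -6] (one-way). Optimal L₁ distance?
187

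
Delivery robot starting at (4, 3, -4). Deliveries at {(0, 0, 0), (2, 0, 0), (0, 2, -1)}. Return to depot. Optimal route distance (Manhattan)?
22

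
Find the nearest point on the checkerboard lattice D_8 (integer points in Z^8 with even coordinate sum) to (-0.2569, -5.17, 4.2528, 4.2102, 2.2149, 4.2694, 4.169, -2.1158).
(0, -5, 4, 4, 2, 5, 4, -2)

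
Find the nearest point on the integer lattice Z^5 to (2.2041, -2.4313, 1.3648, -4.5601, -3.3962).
(2, -2, 1, -5, -3)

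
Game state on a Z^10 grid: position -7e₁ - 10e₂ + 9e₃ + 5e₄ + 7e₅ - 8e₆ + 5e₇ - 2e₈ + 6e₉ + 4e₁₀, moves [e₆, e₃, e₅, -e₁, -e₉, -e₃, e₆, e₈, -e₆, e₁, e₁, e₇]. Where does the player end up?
(-6, -10, 9, 5, 8, -7, 6, -1, 5, 4)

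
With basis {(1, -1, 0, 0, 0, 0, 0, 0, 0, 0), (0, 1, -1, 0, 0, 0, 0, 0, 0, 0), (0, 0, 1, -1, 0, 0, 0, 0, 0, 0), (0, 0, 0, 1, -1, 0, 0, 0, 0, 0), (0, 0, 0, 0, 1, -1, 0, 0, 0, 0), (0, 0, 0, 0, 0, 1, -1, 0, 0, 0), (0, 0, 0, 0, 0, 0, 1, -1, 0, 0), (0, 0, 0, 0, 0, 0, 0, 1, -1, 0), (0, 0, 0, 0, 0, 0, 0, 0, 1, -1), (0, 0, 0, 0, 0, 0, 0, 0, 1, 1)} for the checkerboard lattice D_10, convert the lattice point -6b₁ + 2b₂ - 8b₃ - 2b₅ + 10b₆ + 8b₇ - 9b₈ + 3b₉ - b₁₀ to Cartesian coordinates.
(-6, 8, -10, 8, -2, 12, -2, -17, 11, -4)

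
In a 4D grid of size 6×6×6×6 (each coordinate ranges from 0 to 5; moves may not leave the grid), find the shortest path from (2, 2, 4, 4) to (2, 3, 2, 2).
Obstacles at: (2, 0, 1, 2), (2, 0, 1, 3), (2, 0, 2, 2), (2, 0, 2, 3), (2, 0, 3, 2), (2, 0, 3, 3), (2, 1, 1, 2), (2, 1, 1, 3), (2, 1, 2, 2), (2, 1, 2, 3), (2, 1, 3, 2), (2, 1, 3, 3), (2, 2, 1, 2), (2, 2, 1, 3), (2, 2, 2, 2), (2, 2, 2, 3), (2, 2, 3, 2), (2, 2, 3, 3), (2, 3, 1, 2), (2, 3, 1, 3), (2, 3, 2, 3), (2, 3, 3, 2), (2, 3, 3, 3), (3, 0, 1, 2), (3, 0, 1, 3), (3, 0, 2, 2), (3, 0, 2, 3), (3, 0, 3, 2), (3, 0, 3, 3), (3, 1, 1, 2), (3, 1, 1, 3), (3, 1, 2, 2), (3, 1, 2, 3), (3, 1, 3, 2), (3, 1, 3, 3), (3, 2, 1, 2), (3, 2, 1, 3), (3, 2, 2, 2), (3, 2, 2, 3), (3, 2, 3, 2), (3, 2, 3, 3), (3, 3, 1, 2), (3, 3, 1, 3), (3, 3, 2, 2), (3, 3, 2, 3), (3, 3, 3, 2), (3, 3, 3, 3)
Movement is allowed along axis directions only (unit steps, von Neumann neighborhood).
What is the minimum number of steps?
7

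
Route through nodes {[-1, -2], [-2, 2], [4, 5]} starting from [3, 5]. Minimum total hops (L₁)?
15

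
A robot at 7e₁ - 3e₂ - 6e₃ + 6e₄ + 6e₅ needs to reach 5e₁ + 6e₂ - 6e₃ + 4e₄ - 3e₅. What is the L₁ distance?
22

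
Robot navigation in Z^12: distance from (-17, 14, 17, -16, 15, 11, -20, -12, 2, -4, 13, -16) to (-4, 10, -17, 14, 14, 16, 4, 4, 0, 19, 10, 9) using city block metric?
180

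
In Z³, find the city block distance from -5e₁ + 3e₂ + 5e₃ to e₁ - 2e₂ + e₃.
15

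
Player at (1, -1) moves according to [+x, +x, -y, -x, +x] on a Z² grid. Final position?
(3, -2)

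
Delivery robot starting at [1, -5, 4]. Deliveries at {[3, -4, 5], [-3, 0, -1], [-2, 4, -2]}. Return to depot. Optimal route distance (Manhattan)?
44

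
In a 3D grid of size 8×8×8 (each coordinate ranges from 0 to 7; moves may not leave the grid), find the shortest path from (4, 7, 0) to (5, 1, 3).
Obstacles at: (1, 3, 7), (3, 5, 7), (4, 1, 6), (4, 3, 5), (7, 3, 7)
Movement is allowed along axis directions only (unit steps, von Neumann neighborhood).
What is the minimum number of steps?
10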